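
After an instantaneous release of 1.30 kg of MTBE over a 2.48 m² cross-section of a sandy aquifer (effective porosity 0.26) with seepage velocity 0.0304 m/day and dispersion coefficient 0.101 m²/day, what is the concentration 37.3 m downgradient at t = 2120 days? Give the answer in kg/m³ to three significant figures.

For an instantaneous plane source, C(x,t) = M/(n_e·A·√(4πDt)) · exp(−(x−vt)²/(4Dt)), with n_e·A the pore (flow) area.
Plume center vt = 0.0304 × 2120 = 64.448 m, so the well at 37.3 m is 27.148 m upgradient of the peak.
√(4πDt) = 51.87 m, giving peak height M/(n_e·A·√(4πDt)) = 1.30/(0.26 × 2.48 × 51.87) = 0.03887 kg/m³.
(x−vt)²/(4Dt) = (-27.148)²/(4 × 0.101 × 2120) = 0.8605; exp(−0.8605) = 0.4230.
C = 0.03887 × 0.4230 = 0.0164 kg/m³.

0.0164 kg/m³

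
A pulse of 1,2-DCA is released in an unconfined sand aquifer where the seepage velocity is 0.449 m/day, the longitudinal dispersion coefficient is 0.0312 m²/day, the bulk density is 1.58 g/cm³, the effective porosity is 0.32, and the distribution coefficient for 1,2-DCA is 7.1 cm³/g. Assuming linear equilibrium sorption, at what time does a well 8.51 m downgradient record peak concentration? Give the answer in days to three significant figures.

678 days

Retardation factor R = 1 + ρ_b·K_d/n = 1 + 1.58 × 7.1/0.32 = 36.06.
Sorption retards both mechanisms: v_R = v/R = 0.01245 m/day, D_R = D/R = 0.0008652 m²/day.
Peak time from v_R²t² + 2D_R t − x² = 0: t = (√(D_R² + v_R²x²) − D_R)/v_R².
√(D_R² + v_R²x²) = √(0.0008652² + 0.01245² × 8.51²) = 0.1060; v_R² = 0.0001550.
t = (0.1060 − 0.0008652)/0.0001550 = 678 days.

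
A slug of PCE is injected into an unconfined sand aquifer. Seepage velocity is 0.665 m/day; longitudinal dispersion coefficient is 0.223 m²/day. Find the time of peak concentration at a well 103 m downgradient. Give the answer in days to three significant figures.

For the 1D instantaneous-source solution, setting ∂C/∂t = 0 at fixed x gives v²t² + 2Dt − x² = 0, so t = (√(D² + v²x²) − D)/v².
√(D² + v²x²) = √(0.223² + 0.665² × 103²) = 68.50; v² = 0.442225.
t = (68.50 − 0.223)/0.442225 = 154 days (vs. the pure-advection estimate x/v = 155 d).

154 days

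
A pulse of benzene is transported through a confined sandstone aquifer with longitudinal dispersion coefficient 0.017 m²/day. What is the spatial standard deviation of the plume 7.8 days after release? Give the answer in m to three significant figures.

Dispersive spreading gives a Gaussian with σ² = 2Dt; advection only shifts the center.
σ = √(2 × 0.017 × 7.8) = 0.515 m.

0.515 m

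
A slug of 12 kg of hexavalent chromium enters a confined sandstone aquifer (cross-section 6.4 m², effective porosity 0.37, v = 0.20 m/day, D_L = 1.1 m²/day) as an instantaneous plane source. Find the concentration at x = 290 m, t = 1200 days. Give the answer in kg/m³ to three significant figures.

For an instantaneous plane source, C(x,t) = M/(n_e·A·√(4πDt)) · exp(−(x−vt)²/(4Dt)), with n_e·A the pore (flow) area.
Plume center vt = 0.20 × 1200 = 240 m, so the well at 290 m is 50 m downgradient of the peak.
√(4πDt) = 128.8 m, giving peak height M/(n_e·A·√(4πDt)) = 12/(0.37 × 6.4 × 128.8) = 0.03934 kg/m³.
(x−vt)²/(4Dt) = (50)²/(4 × 1.1 × 1200) = 0.4735; exp(−0.4735) = 0.6228.
C = 0.03934 × 0.6228 = 0.0245 kg/m³.

0.0245 kg/m³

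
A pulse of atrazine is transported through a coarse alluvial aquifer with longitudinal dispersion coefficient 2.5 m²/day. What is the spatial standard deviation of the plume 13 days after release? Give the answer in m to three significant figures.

8.06 m

Dispersive spreading gives a Gaussian with σ² = 2Dt; advection only shifts the center.
σ = √(2 × 2.5 × 13) = 8.06 m.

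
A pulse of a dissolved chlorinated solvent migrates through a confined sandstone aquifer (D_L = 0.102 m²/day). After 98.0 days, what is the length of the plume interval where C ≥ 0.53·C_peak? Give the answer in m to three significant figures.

10.1 m

The plume is Gaussian with σ = √(2Dt) = √(2 × 0.102 × 98.0) = 4.471 m.
C/C_peak = exp(−Δx²/(2σ²)) = 0.53 ⇒ Δx = σ·√(−2 ln 0.53) = 4.471 × 1.127 = 5.039 m.
Width = 2Δx = 10.1 m.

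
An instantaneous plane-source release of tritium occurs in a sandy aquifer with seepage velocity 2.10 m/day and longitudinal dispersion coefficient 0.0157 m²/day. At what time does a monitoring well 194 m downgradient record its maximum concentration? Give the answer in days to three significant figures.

For the 1D instantaneous-source solution, setting ∂C/∂t = 0 at fixed x gives v²t² + 2Dt − x² = 0, so t = (√(D² + v²x²) − D)/v².
√(D² + v²x²) = √(0.0157² + 2.10² × 194²) = 407.4; v² = 4.41.
t = (407.4 − 0.0157)/4.41 = 92.4 days (vs. the pure-advection estimate x/v = 92.4 d).

92.4 days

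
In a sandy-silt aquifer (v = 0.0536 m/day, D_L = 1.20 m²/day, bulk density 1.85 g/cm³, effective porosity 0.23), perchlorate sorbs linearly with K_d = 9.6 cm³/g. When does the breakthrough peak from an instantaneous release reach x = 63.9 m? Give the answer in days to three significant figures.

Retardation factor R = 1 + ρ_b·K_d/n = 1 + 1.85 × 9.6/0.23 = 78.22.
Sorption retards both mechanisms: v_R = v/R = 0.0006852 m/day, D_R = D/R = 0.01534 m²/day.
Peak time from v_R²t² + 2D_R t − x² = 0: t = (√(D_R² + v_R²x²) − D_R)/v_R².
√(D_R² + v_R²x²) = √(0.01534² + 0.0006852² × 63.9²) = 0.04639; v_R² = 4.695e-07.
t = (0.04639 − 0.01534)/4.695e-07 = 66100 days.

66100 days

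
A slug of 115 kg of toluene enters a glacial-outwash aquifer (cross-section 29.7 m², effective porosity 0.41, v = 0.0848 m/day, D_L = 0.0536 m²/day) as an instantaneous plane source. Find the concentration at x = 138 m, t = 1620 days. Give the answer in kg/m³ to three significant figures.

For an instantaneous plane source, C(x,t) = M/(n_e·A·√(4πDt)) · exp(−(x−vt)²/(4Dt)), with n_e·A the pore (flow) area.
Plume center vt = 0.0848 × 1620 = 137.376 m, so the well at 138 m is 0.624 m downgradient of the peak.
√(4πDt) = 33.03 m, giving peak height M/(n_e·A·√(4πDt)) = 115/(0.41 × 29.7 × 33.03) = 0.2859 kg/m³.
(x−vt)²/(4Dt) = (0.624)²/(4 × 0.0536 × 1620) = 0.001121; exp(−0.001121) = 0.9989.
C = 0.2859 × 0.9989 = 0.286 kg/m³.

0.286 kg/m³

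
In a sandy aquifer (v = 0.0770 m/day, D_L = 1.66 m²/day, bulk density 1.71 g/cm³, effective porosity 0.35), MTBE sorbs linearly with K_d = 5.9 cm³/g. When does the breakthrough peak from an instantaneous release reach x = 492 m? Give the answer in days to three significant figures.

182000 days

Retardation factor R = 1 + ρ_b·K_d/n = 1 + 1.71 × 5.9/0.35 = 29.83.
Sorption retards both mechanisms: v_R = v/R = 0.002581 m/day, D_R = D/R = 0.05565 m²/day.
Peak time from v_R²t² + 2D_R t − x² = 0: t = (√(D_R² + v_R²x²) − D_R)/v_R².
√(D_R² + v_R²x²) = √(0.05565² + 0.002581² × 492²) = 1.271; v_R² = 6.662e-06.
t = (1.271 − 0.05565)/6.662e-06 = 182000 days.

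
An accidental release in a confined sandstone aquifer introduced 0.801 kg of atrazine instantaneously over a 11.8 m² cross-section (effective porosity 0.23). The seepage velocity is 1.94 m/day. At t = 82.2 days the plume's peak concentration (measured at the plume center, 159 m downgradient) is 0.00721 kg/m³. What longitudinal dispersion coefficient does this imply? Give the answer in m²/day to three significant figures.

At the plume center C_max = M/(n_e·A·√(4πDt)), so D = M²/(4πt·(n_e·A·C_max)²).
n_e·A·C_max = 0.23 × 11.8 × 0.00721 = 0.01957 kg/m.
D = 0.801²/(4π × 82.2 × 0.01957²) = 1.62 m²/day.

1.62 m²/day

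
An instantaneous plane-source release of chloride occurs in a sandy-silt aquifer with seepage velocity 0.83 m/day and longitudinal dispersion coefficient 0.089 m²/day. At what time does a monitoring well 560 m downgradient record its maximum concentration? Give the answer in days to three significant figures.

675 days

For the 1D instantaneous-source solution, setting ∂C/∂t = 0 at fixed x gives v²t² + 2Dt − x² = 0, so t = (√(D² + v²x²) − D)/v².
√(D² + v²x²) = √(0.089² + 0.83² × 560²) = 464.8; v² = 0.6889.
t = (464.8 − 0.089)/0.6889 = 675 days (vs. the pure-advection estimate x/v = 675 d).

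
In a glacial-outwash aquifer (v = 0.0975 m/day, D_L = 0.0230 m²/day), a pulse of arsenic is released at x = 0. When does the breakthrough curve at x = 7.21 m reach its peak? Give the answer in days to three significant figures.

71.6 days

For the 1D instantaneous-source solution, setting ∂C/∂t = 0 at fixed x gives v²t² + 2Dt − x² = 0, so t = (√(D² + v²x²) − D)/v².
√(D² + v²x²) = √(0.0230² + 0.0975² × 7.21²) = 0.7034; v² = 0.00950625.
t = (0.7034 − 0.0230)/0.00950625 = 71.6 days (vs. the pure-advection estimate x/v = 73.9 d).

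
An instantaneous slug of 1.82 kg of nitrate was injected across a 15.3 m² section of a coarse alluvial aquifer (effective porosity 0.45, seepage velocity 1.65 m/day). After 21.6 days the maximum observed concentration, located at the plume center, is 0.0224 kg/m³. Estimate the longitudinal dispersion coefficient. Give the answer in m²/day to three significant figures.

At the plume center C_max = M/(n_e·A·√(4πDt)), so D = M²/(4πt·(n_e·A·C_max)²).
n_e·A·C_max = 0.45 × 15.3 × 0.0224 = 0.1542 kg/m.
D = 1.82²/(4π × 21.6 × 0.1542²) = 0.513 m²/day.

0.513 m²/day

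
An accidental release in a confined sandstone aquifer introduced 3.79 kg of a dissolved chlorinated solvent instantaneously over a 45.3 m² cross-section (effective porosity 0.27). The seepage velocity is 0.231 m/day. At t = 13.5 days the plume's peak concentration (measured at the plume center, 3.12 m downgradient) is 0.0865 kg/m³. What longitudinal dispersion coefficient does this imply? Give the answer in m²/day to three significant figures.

At the plume center C_max = M/(n_e·A·√(4πDt)), so D = M²/(4πt·(n_e·A·C_max)²).
n_e·A·C_max = 0.27 × 45.3 × 0.0865 = 1.058 kg/m.
D = 3.79²/(4π × 13.5 × 1.058²) = 0.0756 m²/day.

0.0756 m²/day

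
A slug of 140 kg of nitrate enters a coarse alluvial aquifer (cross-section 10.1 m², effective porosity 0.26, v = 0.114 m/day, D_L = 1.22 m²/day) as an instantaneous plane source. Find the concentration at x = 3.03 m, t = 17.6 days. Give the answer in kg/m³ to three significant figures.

3.21 kg/m³

For an instantaneous plane source, C(x,t) = M/(n_e·A·√(4πDt)) · exp(−(x−vt)²/(4Dt)), with n_e·A the pore (flow) area.
Plume center vt = 0.114 × 17.6 = 2.0064 m, so the well at 3.03 m is 1.0236 m downgradient of the peak.
√(4πDt) = 16.43 m, giving peak height M/(n_e·A·√(4πDt)) = 140/(0.26 × 10.1 × 16.43) = 3.245 kg/m³.
(x−vt)²/(4Dt) = (1.0236)²/(4 × 1.22 × 17.6) = 0.01220; exp(−0.01220) = 0.9879.
C = 3.245 × 0.9879 = 3.21 kg/m³.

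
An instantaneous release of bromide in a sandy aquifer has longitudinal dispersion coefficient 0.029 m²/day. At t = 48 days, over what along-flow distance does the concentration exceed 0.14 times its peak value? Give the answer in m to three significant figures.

6.62 m

The plume is Gaussian with σ = √(2Dt) = √(2 × 0.029 × 48) = 1.669 m.
C/C_peak = exp(−Δx²/(2σ²)) = 0.14 ⇒ Δx = σ·√(−2 ln 0.14) = 1.669 × 1.983 = 3.310 m.
Width = 2Δx = 6.62 m.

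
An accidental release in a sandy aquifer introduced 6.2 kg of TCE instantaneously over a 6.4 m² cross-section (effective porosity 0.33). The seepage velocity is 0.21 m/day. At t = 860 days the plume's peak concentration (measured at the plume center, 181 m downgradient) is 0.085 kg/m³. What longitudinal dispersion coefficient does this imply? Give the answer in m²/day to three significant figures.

At the plume center C_max = M/(n_e·A·√(4πDt)), so D = M²/(4πt·(n_e·A·C_max)²).
n_e·A·C_max = 0.33 × 6.4 × 0.085 = 0.1795 kg/m.
D = 6.2²/(4π × 860 × 0.1795²) = 0.110 m²/day.

0.110 m²/day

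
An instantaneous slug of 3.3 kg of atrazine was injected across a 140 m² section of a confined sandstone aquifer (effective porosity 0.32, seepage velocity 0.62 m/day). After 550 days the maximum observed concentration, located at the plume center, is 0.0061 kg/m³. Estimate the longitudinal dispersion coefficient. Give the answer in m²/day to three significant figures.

0.0211 m²/day

At the plume center C_max = M/(n_e·A·√(4πDt)), so D = M²/(4πt·(n_e·A·C_max)²).
n_e·A·C_max = 0.32 × 140 × 0.0061 = 0.2733 kg/m.
D = 3.3²/(4π × 550 × 0.2733²) = 0.0211 m²/day.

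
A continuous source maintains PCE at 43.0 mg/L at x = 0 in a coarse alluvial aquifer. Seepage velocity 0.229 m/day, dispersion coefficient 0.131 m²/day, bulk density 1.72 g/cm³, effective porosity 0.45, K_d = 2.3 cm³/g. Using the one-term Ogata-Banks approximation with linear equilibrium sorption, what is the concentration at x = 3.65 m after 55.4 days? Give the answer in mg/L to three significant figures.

1.14 mg/L

Retardation factor R = 1 + ρ_b·K_d/n = 1 + 1.72 × 2.3/0.45 = 9.791.
Sorption retards both mechanisms: v_R = v/R = 0.02339 m/day, D_R = D/R = 0.01338 m²/day.
v_R·t = 0.02339 × 55.4 = 1.295806 m; 2√(D_R t) = 1.722 m; argument = (3.65 − 1.295806)/1.722 = 1.367.
C = C₀ × ½·erfc(1.367) = 43.0 × 0.02660 = 1.14 mg/L.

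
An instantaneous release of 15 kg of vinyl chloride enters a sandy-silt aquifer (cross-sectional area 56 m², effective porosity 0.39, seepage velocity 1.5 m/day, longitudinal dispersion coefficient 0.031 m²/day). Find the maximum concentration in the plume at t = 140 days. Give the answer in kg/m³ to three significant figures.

The peak of an instantaneous 1D plume sits at x = vt; there the Gaussian factor is 1 and C_max = M/(n_e·A·√(4πDt)), where n_e·A is the pore area the mass is dissolved in.
√(4πDt) = √(4π × 0.031 × 140) = 7.385 m, so C_max = 15/(0.39 × 56 × 7.385) = 0.0930 kg/m³.

0.0930 kg/m³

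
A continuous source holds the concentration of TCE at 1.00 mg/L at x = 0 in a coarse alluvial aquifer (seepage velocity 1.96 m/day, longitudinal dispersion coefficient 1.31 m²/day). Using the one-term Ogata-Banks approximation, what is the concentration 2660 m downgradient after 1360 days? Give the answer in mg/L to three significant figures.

For a continuous step input, C/C₀ ≈ ½·erfc((x−vt)/(2√(Dt))).
vt = 1.96 × 1360 = 2665.6 m and 2√(Dt) = 2√(1.31 × 1360) = 84.42 m.
Argument (x−vt)/(2√(Dt)) = (2660 − 2665.6)/84.42 = -0.06633; ½·erfc(-0.06633) = 0.5374.
C = 1.00 × 0.5374 = 0.537 mg/L.

0.537 mg/L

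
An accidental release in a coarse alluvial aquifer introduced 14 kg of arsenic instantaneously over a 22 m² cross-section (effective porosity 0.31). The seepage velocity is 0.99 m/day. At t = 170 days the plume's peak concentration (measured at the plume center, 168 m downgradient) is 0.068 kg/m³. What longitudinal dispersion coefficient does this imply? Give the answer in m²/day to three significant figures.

0.427 m²/day

At the plume center C_max = M/(n_e·A·√(4πDt)), so D = M²/(4πt·(n_e·A·C_max)²).
n_e·A·C_max = 0.31 × 22 × 0.068 = 0.4638 kg/m.
D = 14²/(4π × 170 × 0.4638²) = 0.427 m²/day.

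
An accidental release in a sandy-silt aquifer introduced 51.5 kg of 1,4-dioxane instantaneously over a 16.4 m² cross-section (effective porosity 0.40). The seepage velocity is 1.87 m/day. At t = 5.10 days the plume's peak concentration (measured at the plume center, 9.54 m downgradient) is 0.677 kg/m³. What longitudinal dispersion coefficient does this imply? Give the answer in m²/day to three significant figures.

At the plume center C_max = M/(n_e·A·√(4πDt)), so D = M²/(4πt·(n_e·A·C_max)²).
n_e·A·C_max = 0.40 × 16.4 × 0.677 = 4.441 kg/m.
D = 51.5²/(4π × 5.10 × 4.441²) = 2.10 m²/day.

2.10 m²/day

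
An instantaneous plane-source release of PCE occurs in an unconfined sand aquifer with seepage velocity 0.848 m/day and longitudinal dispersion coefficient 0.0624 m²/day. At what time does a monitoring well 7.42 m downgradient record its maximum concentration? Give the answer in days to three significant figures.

8.66 days

For the 1D instantaneous-source solution, setting ∂C/∂t = 0 at fixed x gives v²t² + 2Dt − x² = 0, so t = (√(D² + v²x²) − D)/v².
√(D² + v²x²) = √(0.0624² + 0.848² × 7.42²) = 6.292; v² = 0.719104.
t = (6.292 − 0.0624)/0.719104 = 8.66 days (vs. the pure-advection estimate x/v = 8.75 d).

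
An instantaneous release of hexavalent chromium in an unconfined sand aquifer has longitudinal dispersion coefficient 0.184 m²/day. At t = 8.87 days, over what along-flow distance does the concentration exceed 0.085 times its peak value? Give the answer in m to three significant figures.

The plume is Gaussian with σ = √(2Dt) = √(2 × 0.184 × 8.87) = 1.807 m.
C/C_peak = exp(−Δx²/(2σ²)) = 0.085 ⇒ Δx = σ·√(−2 ln 0.085) = 1.807 × 2.220 = 4.012 m.
Width = 2Δx = 8.02 m.

8.02 m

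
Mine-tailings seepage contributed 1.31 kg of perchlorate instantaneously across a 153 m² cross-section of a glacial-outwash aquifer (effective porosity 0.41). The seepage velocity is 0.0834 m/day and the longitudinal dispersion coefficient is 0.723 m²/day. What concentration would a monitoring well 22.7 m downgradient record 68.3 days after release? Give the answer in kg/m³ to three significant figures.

For an instantaneous plane source, C(x,t) = M/(n_e·A·√(4πDt)) · exp(−(x−vt)²/(4Dt)), with n_e·A the pore (flow) area.
Plume center vt = 0.0834 × 68.3 = 5.69622 m, so the well at 22.7 m is 17.00378 m downgradient of the peak.
√(4πDt) = 24.91 m, giving peak height M/(n_e·A·√(4πDt)) = 1.31/(0.41 × 153 × 24.91) = 0.0008383 kg/m³.
(x−vt)²/(4Dt) = (17.00378)²/(4 × 0.723 × 68.3) = 1.464; exp(−1.464) = 0.2313.
C = 0.0008383 × 0.2313 = 0.000194 kg/m³.

0.000194 kg/m³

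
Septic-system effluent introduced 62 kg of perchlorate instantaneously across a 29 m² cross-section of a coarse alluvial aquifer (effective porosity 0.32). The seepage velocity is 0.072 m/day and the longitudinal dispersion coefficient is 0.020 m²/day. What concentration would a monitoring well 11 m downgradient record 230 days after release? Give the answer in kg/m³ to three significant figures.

For an instantaneous plane source, C(x,t) = M/(n_e·A·√(4πDt)) · exp(−(x−vt)²/(4Dt)), with n_e·A the pore (flow) area.
Plume center vt = 0.072 × 230 = 16.56 m, so the well at 11 m is 5.56 m upgradient of the peak.
√(4πDt) = 7.603 m, giving peak height M/(n_e·A·√(4πDt)) = 62/(0.32 × 29 × 7.603) = 0.8787 kg/m³.
(x−vt)²/(4Dt) = (-5.56)²/(4 × 0.020 × 230) = 1.680; exp(−1.680) = 0.1864.
C = 0.8787 × 0.1864 = 0.164 kg/m³.

0.164 kg/m³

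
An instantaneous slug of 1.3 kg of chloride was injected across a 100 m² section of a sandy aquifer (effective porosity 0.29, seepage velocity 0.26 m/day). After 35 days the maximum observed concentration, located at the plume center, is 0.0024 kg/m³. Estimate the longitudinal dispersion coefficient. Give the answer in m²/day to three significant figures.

0.793 m²/day

At the plume center C_max = M/(n_e·A·√(4πDt)), so D = M²/(4πt·(n_e·A·C_max)²).
n_e·A·C_max = 0.29 × 100 × 0.0024 = 0.06960 kg/m.
D = 1.3²/(4π × 35 × 0.06960²) = 0.793 m²/day.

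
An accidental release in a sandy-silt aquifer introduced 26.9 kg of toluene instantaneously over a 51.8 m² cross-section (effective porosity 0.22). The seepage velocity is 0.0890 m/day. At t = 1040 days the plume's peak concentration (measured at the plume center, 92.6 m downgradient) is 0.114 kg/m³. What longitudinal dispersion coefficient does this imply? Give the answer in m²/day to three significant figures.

At the plume center C_max = M/(n_e·A·√(4πDt)), so D = M²/(4πt·(n_e·A·C_max)²).
n_e·A·C_max = 0.22 × 51.8 × 0.114 = 1.299 kg/m.
D = 26.9²/(4π × 1040 × 1.299²) = 0.0328 m²/day.

0.0328 m²/day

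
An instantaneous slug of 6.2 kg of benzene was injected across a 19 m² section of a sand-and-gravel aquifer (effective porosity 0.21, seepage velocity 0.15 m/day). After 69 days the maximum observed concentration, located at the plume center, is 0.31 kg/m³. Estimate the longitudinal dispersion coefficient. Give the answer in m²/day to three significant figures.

At the plume center C_max = M/(n_e·A·√(4πDt)), so D = M²/(4πt·(n_e·A·C_max)²).
n_e·A·C_max = 0.21 × 19 × 0.31 = 1.237 kg/m.
D = 6.2²/(4π × 69 × 1.237²) = 0.0290 m²/day.

0.0290 m²/day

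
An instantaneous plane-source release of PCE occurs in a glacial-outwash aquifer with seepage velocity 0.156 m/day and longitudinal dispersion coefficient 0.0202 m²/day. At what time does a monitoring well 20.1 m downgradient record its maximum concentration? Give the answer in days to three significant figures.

For the 1D instantaneous-source solution, setting ∂C/∂t = 0 at fixed x gives v²t² + 2Dt − x² = 0, so t = (√(D² + v²x²) − D)/v².
√(D² + v²x²) = √(0.0202² + 0.156² × 20.1²) = 3.136; v² = 0.024336.
t = (3.136 − 0.0202)/0.024336 = 128 days (vs. the pure-advection estimate x/v = 129 d).

128 days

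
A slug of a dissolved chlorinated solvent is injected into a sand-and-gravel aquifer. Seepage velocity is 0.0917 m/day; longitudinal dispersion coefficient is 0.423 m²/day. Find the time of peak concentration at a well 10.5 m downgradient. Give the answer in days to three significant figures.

74.8 days

For the 1D instantaneous-source solution, setting ∂C/∂t = 0 at fixed x gives v²t² + 2Dt − x² = 0, so t = (√(D² + v²x²) − D)/v².
√(D² + v²x²) = √(0.423² + 0.0917² × 10.5²) = 1.052; v² = 0.00840889.
t = (1.052 − 0.423)/0.00840889 = 74.8 days (vs. the pure-advection estimate x/v = 115 d).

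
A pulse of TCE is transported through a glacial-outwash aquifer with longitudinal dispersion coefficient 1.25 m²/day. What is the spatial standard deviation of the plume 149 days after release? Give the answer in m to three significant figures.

Dispersive spreading gives a Gaussian with σ² = 2Dt; advection only shifts the center.
σ = √(2 × 1.25 × 149) = 19.3 m.

19.3 m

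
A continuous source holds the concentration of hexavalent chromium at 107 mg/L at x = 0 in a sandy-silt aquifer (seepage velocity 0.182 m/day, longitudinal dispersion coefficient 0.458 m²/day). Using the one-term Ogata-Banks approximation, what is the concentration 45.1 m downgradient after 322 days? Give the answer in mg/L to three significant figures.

83.9 mg/L

For a continuous step input, C/C₀ ≈ ½·erfc((x−vt)/(2√(Dt))).
vt = 0.182 × 322 = 58.604 m and 2√(Dt) = 2√(0.458 × 322) = 24.29 m.
Argument (x−vt)/(2√(Dt)) = (45.1 − 58.604)/24.29 = -0.5559; ½·erfc(-0.5559) = 0.7841.
C = 107 × 0.7841 = 83.9 mg/L.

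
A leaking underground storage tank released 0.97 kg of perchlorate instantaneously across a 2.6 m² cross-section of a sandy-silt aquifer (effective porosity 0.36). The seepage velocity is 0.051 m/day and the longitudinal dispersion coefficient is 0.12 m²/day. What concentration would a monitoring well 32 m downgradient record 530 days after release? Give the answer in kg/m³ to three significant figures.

0.0333 kg/m³

For an instantaneous plane source, C(x,t) = M/(n_e·A·√(4πDt)) · exp(−(x−vt)²/(4Dt)), with n_e·A the pore (flow) area.
Plume center vt = 0.051 × 530 = 27.03 m, so the well at 32 m is 4.97 m downgradient of the peak.
√(4πDt) = 28.27 m, giving peak height M/(n_e·A·√(4πDt)) = 0.97/(0.36 × 2.6 × 28.27) = 0.03666 kg/m³.
(x−vt)²/(4Dt) = (4.97)²/(4 × 0.12 × 530) = 0.09709; exp(−0.09709) = 0.9075.
C = 0.03666 × 0.9075 = 0.0333 kg/m³.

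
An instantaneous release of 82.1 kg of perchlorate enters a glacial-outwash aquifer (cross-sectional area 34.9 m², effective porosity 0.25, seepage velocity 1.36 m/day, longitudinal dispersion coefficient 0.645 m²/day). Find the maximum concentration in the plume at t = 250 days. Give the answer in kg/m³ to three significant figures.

0.209 kg/m³

The peak of an instantaneous 1D plume sits at x = vt; there the Gaussian factor is 1 and C_max = M/(n_e·A·√(4πDt)), where n_e·A is the pore area the mass is dissolved in.
√(4πDt) = √(4π × 0.645 × 250) = 45.01 m, so C_max = 82.1/(0.25 × 34.9 × 45.01) = 0.209 kg/m³.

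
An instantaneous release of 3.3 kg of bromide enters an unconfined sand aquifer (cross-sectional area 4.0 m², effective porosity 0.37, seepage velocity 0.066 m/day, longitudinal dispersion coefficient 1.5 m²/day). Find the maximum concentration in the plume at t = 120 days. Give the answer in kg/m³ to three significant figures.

The peak of an instantaneous 1D plume sits at x = vt; there the Gaussian factor is 1 and C_max = M/(n_e·A·√(4πDt)), where n_e·A is the pore area the mass is dissolved in.
√(4πDt) = √(4π × 1.5 × 120) = 47.56 m, so C_max = 3.3/(0.37 × 4.0 × 47.56) = 0.0469 kg/m³.

0.0469 kg/m³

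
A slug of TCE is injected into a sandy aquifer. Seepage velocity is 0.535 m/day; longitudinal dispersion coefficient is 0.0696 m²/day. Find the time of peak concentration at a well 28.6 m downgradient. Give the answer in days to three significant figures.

For the 1D instantaneous-source solution, setting ∂C/∂t = 0 at fixed x gives v²t² + 2Dt − x² = 0, so t = (√(D² + v²x²) − D)/v².
√(D² + v²x²) = √(0.0696² + 0.535² × 28.6²) = 15.30; v² = 0.286225.
t = (15.30 − 0.0696)/0.286225 = 53.2 days (vs. the pure-advection estimate x/v = 53.5 d).

53.2 days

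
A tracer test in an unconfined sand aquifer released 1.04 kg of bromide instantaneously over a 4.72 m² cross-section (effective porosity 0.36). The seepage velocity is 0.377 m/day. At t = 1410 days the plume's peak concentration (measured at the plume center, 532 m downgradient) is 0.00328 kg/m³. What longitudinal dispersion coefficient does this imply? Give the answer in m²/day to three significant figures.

At the plume center C_max = M/(n_e·A·√(4πDt)), so D = M²/(4πt·(n_e·A·C_max)²).
n_e·A·C_max = 0.36 × 4.72 × 0.00328 = 0.005573 kg/m.
D = 1.04²/(4π × 1410 × 0.005573²) = 1.97 m²/day.

1.97 m²/day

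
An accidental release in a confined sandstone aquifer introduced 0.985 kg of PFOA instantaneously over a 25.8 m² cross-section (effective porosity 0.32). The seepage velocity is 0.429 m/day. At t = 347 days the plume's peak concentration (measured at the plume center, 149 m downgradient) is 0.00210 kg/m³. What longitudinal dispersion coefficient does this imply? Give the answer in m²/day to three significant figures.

At the plume center C_max = M/(n_e·A·√(4πDt)), so D = M²/(4πt·(n_e·A·C_max)²).
n_e·A·C_max = 0.32 × 25.8 × 0.00210 = 0.01734 kg/m.
D = 0.985²/(4π × 347 × 0.01734²) = 0.740 m²/day.

0.740 m²/day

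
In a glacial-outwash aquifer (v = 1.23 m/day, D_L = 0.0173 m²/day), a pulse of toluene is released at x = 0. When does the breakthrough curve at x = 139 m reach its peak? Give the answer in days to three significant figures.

113 days

For the 1D instantaneous-source solution, setting ∂C/∂t = 0 at fixed x gives v²t² + 2Dt − x² = 0, so t = (√(D² + v²x²) − D)/v².
√(D² + v²x²) = √(0.0173² + 1.23² × 139²) = 171.0; v² = 1.5129.
t = (171.0 − 0.0173)/1.5129 = 113 days (vs. the pure-advection estimate x/v = 113 d).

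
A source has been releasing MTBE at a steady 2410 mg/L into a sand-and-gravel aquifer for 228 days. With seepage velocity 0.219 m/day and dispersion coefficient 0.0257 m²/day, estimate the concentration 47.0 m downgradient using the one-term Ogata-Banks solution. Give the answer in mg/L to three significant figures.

1940 mg/L

For a continuous step input, C/C₀ ≈ ½·erfc((x−vt)/(2√(Dt))).
vt = 0.219 × 228 = 49.932 m and 2√(Dt) = 2√(0.0257 × 228) = 4.841 m.
Argument (x−vt)/(2√(Dt)) = (47.0 − 49.932)/4.841 = -0.6057; ½·erfc(-0.6057) = 0.8042.
C = 2410 × 0.8042 = 1940 mg/L.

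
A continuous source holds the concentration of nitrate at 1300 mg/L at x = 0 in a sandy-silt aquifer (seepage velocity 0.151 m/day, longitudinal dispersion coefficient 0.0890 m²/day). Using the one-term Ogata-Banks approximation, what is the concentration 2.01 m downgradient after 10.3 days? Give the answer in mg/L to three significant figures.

479 mg/L

For a continuous step input, C/C₀ ≈ ½·erfc((x−vt)/(2√(Dt))).
vt = 0.151 × 10.3 = 1.5553 m and 2√(Dt) = 2√(0.0890 × 10.3) = 1.915 m.
Argument (x−vt)/(2√(Dt)) = (2.01 − 1.5553)/1.915 = 0.2374; ½·erfc(0.2374) = 0.3685.
C = 1300 × 0.3685 = 479 mg/L.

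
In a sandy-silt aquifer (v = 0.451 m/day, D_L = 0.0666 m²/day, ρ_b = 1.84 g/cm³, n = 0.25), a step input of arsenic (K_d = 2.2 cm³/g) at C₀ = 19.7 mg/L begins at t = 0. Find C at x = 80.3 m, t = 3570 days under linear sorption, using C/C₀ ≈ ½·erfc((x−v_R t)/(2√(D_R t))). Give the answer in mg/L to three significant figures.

Retardation factor R = 1 + ρ_b·K_d/n = 1 + 1.84 × 2.2/0.25 = 17.19.
Sorption retards both mechanisms: v_R = v/R = 0.02624 m/day, D_R = D/R = 0.003874 m²/day.
v_R·t = 0.02624 × 3570 = 93.6768 m; 2√(D_R t) = 7.438 m; argument = (80.3 − 93.6768)/7.438 = -1.798.
C = C₀ × ½·erfc(-1.798) = 19.7 × 0.9945 = 19.6 mg/L.

19.6 mg/L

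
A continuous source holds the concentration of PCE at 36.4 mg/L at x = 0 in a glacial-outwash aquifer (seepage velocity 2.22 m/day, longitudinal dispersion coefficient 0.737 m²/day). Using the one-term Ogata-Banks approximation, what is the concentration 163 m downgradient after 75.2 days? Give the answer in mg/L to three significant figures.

23.5 mg/L

For a continuous step input, C/C₀ ≈ ½·erfc((x−vt)/(2√(Dt))).
vt = 2.22 × 75.2 = 166.944 m and 2√(Dt) = 2√(0.737 × 75.2) = 14.89 m.
Argument (x−vt)/(2√(Dt)) = (163 − 166.944)/14.89 = -0.2649; ½·erfc(-0.2649) = 0.6460.
C = 36.4 × 0.6460 = 23.5 mg/L.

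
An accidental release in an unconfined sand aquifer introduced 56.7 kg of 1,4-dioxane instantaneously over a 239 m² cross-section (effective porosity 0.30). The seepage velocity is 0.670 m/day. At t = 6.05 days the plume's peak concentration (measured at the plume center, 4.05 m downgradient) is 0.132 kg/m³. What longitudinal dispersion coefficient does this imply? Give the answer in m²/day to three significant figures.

0.472 m²/day

At the plume center C_max = M/(n_e·A·√(4πDt)), so D = M²/(4πt·(n_e·A·C_max)²).
n_e·A·C_max = 0.30 × 239 × 0.132 = 9.464 kg/m.
D = 56.7²/(4π × 6.05 × 9.464²) = 0.472 m²/day.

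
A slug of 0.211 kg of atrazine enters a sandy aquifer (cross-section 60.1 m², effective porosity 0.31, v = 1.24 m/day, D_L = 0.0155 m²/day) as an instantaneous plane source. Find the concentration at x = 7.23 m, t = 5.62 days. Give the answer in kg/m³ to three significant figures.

0.00890 kg/m³

For an instantaneous plane source, C(x,t) = M/(n_e·A·√(4πDt)) · exp(−(x−vt)²/(4Dt)), with n_e·A the pore (flow) area.
Plume center vt = 1.24 × 5.62 = 6.9688 m, so the well at 7.23 m is 0.2612 m downgradient of the peak.
√(4πDt) = 1.046 m, giving peak height M/(n_e·A·√(4πDt)) = 0.211/(0.31 × 60.1 × 1.046) = 0.01083 kg/m³.
(x−vt)²/(4Dt) = (0.2612)²/(4 × 0.0155 × 5.62) = 0.1958; exp(−0.1958) = 0.8222.
C = 0.01083 × 0.8222 = 0.00890 kg/m³.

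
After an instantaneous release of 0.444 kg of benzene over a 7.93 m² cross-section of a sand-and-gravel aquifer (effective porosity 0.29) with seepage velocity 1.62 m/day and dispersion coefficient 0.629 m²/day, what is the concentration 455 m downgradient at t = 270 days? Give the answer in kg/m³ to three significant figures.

For an instantaneous plane source, C(x,t) = M/(n_e·A·√(4πDt)) · exp(−(x−vt)²/(4Dt)), with n_e·A the pore (flow) area.
Plume center vt = 1.62 × 270 = 437.4 m, so the well at 455 m is 17.6 m downgradient of the peak.
√(4πDt) = 46.20 m, giving peak height M/(n_e·A·√(4πDt)) = 0.444/(0.29 × 7.93 × 46.20) = 0.004179 kg/m³.
(x−vt)²/(4Dt) = (17.6)²/(4 × 0.629 × 270) = 0.4560; exp(−0.4560) = 0.6338.
C = 0.004179 × 0.6338 = 0.00265 kg/m³.

0.00265 kg/m³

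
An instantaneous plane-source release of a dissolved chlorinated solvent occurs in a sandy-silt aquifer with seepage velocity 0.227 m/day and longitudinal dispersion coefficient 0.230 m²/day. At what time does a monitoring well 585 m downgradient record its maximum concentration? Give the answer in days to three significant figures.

2570 days

For the 1D instantaneous-source solution, setting ∂C/∂t = 0 at fixed x gives v²t² + 2Dt − x² = 0, so t = (√(D² + v²x²) − D)/v².
√(D² + v²x²) = √(0.230² + 0.227² × 585²) = 132.8; v² = 0.051529.
t = (132.8 − 0.230)/0.051529 = 2570 days (vs. the pure-advection estimate x/v = 2580 d).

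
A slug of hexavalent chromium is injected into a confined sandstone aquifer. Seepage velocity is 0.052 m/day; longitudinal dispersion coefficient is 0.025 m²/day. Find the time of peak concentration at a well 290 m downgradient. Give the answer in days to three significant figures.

5570 days

For the 1D instantaneous-source solution, setting ∂C/∂t = 0 at fixed x gives v²t² + 2Dt − x² = 0, so t = (√(D² + v²x²) − D)/v².
√(D² + v²x²) = √(0.025² + 0.052² × 290²) = 15.08; v² = 0.002704.
t = (15.08 − 0.025)/0.002704 = 5570 days (vs. the pure-advection estimate x/v = 5580 d).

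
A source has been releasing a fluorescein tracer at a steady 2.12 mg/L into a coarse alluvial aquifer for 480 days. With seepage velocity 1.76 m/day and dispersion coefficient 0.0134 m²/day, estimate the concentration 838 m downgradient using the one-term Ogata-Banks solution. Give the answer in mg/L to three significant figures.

For a continuous step input, C/C₀ ≈ ½·erfc((x−vt)/(2√(Dt))).
vt = 1.76 × 480 = 844.8 m and 2√(Dt) = 2√(0.0134 × 480) = 5.072 m.
Argument (x−vt)/(2√(Dt)) = (838 − 844.8)/5.072 = -1.341; ½·erfc(-1.341) = 0.9711.
C = 2.12 × 0.9711 = 2.06 mg/L.

2.06 mg/L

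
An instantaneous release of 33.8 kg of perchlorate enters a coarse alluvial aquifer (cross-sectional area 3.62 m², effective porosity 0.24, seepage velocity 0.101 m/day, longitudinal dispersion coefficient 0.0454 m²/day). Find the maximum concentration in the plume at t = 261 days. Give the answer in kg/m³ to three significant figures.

The peak of an instantaneous 1D plume sits at x = vt; there the Gaussian factor is 1 and C_max = M/(n_e·A·√(4πDt)), where n_e·A is the pore area the mass is dissolved in.
√(4πDt) = √(4π × 0.0454 × 261) = 12.20 m, so C_max = 33.8/(0.24 × 3.62 × 12.20) = 3.19 kg/m³.

3.19 kg/m³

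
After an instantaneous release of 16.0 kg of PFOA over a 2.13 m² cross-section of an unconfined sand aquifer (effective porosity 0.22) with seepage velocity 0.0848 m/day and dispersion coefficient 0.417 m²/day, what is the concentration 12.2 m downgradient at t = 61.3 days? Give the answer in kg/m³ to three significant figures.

For an instantaneous plane source, C(x,t) = M/(n_e·A·√(4πDt)) · exp(−(x−vt)²/(4Dt)), with n_e·A the pore (flow) area.
Plume center vt = 0.0848 × 61.3 = 5.19824 m, so the well at 12.2 m is 7.00176 m downgradient of the peak.
√(4πDt) = 17.92 m, giving peak height M/(n_e·A·√(4πDt)) = 16.0/(0.22 × 2.13 × 17.92) = 1.905 kg/m³.
(x−vt)²/(4Dt) = (7.00176)²/(4 × 0.417 × 61.3) = 0.4795; exp(−0.4795) = 0.6191.
C = 1.905 × 0.6191 = 1.18 kg/m³.

1.18 kg/m³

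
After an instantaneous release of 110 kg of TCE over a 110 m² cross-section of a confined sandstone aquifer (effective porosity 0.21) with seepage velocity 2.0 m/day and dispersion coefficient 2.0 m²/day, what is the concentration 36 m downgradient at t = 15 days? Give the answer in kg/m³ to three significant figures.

For an instantaneous plane source, C(x,t) = M/(n_e·A·√(4πDt)) · exp(−(x−vt)²/(4Dt)), with n_e·A the pore (flow) area.
Plume center vt = 2.0 × 15 = 30 m, so the well at 36 m is 6 m downgradient of the peak.
√(4πDt) = 19.42 m, giving peak height M/(n_e·A·√(4πDt)) = 110/(0.21 × 110 × 19.42) = 0.2452 kg/m³.
(x−vt)²/(4Dt) = (6)²/(4 × 2.0 × 15) = 0.3000; exp(−0.3000) = 0.7408.
C = 0.2452 × 0.7408 = 0.182 kg/m³.

0.182 kg/m³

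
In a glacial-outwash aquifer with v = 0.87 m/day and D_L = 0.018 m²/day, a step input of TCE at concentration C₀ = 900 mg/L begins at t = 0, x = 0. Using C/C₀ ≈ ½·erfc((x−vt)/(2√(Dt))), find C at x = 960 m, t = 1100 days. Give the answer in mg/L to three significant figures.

For a continuous step input, C/C₀ ≈ ½·erfc((x−vt)/(2√(Dt))).
vt = 0.87 × 1100 = 957 m and 2√(Dt) = 2√(0.018 × 1100) = 8.899 m.
Argument (x−vt)/(2√(Dt)) = (960 − 957)/8.899 = 0.3371; ½·erfc(0.3371) = 0.3168.
C = 900 × 0.3168 = 285 mg/L.

285 mg/L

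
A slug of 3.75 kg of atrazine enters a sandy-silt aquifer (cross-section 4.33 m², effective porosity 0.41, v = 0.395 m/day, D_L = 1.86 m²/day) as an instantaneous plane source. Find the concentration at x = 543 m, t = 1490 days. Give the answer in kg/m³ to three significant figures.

0.00939 kg/m³

For an instantaneous plane source, C(x,t) = M/(n_e·A·√(4πDt)) · exp(−(x−vt)²/(4Dt)), with n_e·A the pore (flow) area.
Plume center vt = 0.395 × 1490 = 588.55 m, so the well at 543 m is 45.55 m upgradient of the peak.
√(4πDt) = 186.6 m, giving peak height M/(n_e·A·√(4πDt)) = 3.75/(0.41 × 4.33 × 186.6) = 0.01132 kg/m³.
(x−vt)²/(4Dt) = (-45.55)²/(4 × 1.86 × 1490) = 0.1872; exp(−0.1872) = 0.8293.
C = 0.01132 × 0.8293 = 0.00939 kg/m³.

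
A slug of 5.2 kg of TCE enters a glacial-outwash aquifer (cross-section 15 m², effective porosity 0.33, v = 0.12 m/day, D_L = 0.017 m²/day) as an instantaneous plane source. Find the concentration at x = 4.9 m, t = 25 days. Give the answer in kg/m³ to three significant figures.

0.0544 kg/m³

For an instantaneous plane source, C(x,t) = M/(n_e·A·√(4πDt)) · exp(−(x−vt)²/(4Dt)), with n_e·A the pore (flow) area.
Plume center vt = 0.12 × 25 = 3 m, so the well at 4.9 m is 1.9 m downgradient of the peak.
√(4πDt) = 2.311 m, giving peak height M/(n_e·A·√(4πDt)) = 5.2/(0.33 × 15 × 2.311) = 0.4546 kg/m³.
(x−vt)²/(4Dt) = (1.9)²/(4 × 0.017 × 25) = 2.124; exp(−2.124) = 0.1196.
C = 0.4546 × 0.1196 = 0.0544 kg/m³.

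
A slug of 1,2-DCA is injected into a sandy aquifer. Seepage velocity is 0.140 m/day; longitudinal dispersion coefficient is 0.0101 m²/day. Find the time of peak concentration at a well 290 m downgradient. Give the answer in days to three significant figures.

For the 1D instantaneous-source solution, setting ∂C/∂t = 0 at fixed x gives v²t² + 2Dt − x² = 0, so t = (√(D² + v²x²) − D)/v².
√(D² + v²x²) = √(0.0101² + 0.140² × 290²) = 40.60; v² = 0.0196.
t = (40.60 − 0.0101)/0.0196 = 2070 days (vs. the pure-advection estimate x/v = 2070 d).

2070 days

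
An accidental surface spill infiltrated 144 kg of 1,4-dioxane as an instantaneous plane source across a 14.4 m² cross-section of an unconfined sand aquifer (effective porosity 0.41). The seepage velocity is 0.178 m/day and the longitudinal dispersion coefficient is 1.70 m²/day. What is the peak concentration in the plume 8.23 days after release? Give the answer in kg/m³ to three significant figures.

1.84 kg/m³

The peak of an instantaneous 1D plume sits at x = vt; there the Gaussian factor is 1 and C_max = M/(n_e·A·√(4πDt)), where n_e·A is the pore area the mass is dissolved in.
√(4πDt) = √(4π × 1.70 × 8.23) = 13.26 m, so C_max = 144/(0.41 × 14.4 × 13.26) = 1.84 kg/m³.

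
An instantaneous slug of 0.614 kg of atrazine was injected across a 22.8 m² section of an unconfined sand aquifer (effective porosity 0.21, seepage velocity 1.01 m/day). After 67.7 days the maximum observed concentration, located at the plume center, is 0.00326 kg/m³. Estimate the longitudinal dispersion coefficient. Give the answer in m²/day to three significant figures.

At the plume center C_max = M/(n_e·A·√(4πDt)), so D = M²/(4πt·(n_e·A·C_max)²).
n_e·A·C_max = 0.21 × 22.8 × 0.00326 = 0.01561 kg/m.
D = 0.614²/(4π × 67.7 × 0.01561²) = 1.82 m²/day.

1.82 m²/day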